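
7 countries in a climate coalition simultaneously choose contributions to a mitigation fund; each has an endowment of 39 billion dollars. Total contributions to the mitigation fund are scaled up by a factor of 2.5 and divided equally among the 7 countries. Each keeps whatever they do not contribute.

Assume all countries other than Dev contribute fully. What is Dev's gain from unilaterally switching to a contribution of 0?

Switching from a contribution of 39 to 0 lets Dev keep an extra 39 billion dollars, but lowers the mitigation fund by 39, which costs Dev their own share of that drop: 2.5/7 × 39 = 13.93.
Net gain = 39 − 13.93 = 25.07. The private return per contributed unit (0.3571) is below 1, so free-riding is indeed the best response regardless of what the others do.

25.07 billion dollars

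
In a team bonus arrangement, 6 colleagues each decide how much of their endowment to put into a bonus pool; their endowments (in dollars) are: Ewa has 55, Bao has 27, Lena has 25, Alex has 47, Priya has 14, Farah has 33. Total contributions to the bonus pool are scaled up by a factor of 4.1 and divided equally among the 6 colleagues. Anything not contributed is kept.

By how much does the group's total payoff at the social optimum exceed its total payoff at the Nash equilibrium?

The private return per contributed unit is 4.1/6 = 0.6833 < 1 for every player regardless of endowment, so the Nash equilibrium is zero contribution and the group total is Σ E_j = 55 + 27 + 25 + 47 + 14 + 33 = 201.
Each contributed unit returns 4.100 to the group, so the social optimum is full contribution by everyone: group total = 4.100 × 201 = 824.10.
Efficiency loss = (4.100 − 1) × 201 = 623.10.

623.10 dollars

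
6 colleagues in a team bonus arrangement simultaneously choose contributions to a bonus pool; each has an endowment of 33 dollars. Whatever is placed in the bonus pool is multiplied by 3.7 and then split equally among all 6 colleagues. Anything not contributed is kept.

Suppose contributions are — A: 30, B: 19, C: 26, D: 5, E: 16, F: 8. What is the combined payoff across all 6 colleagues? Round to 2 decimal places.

478.80 dollars

Total contributed: 30 + 19 + 26 + 5 + 16 + 8 = 104; total kept: 6 × 33 − 104 = 94.
The bonus pool pays out 3.7 × 104 = 384.80 in aggregate.
Group total = 94 + 384.80 = 478.80.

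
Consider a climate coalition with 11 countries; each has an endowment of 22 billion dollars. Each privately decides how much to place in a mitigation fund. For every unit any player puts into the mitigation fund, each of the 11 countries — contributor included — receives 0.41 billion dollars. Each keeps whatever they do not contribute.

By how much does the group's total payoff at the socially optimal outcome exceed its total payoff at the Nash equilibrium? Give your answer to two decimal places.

849.42 billion dollars

The private return per contributed unit is 0.41 < 1, so contributing 0 is dominant for every player. At the Nash equilibrium everyone keeps their 22, and the group total is 11 × 22 = 242.
Each contributed unit returns 4.510 to the group as a whole (0.41 to each of 11 players), which exceeds 1, so the social optimum is full contribution: group total = 4.510 × 242 = 1091.42.
Efficiency loss = 1091.42 − 242 = 849.42.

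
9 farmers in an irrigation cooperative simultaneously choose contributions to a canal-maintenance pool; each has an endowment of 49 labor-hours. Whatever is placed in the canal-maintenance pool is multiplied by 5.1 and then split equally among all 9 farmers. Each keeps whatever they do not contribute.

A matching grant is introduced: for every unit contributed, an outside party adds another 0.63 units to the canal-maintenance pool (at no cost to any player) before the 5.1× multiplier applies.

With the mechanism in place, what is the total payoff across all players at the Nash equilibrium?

Even with the mechanism, each unit contributed returns only 5.1 × 1.63 / 9 = 0.9237 per unit of net cost, so contributing nothing is still dominant.
Everyone keeps their endowment and the group total is 9 × 49 = 441.

441.00 labor-hours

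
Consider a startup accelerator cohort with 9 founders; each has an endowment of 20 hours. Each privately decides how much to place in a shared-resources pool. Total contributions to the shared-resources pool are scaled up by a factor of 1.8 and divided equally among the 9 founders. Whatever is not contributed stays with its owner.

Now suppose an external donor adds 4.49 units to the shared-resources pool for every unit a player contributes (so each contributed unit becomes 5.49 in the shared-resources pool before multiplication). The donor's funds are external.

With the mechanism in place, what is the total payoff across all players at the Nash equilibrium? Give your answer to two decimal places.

Under the mechanism each unit contributed yields 1.8 × 5.49 / 9 = 1.0980 back to its contributor per unit of net cost, which exceeds 1, making full contribution the dominant choice for everyone.
At the Nash equilibrium everyone contributes 20. Group total payoff = 1.8 × 5.49 × 180 = 1778.76.

1778.76 hours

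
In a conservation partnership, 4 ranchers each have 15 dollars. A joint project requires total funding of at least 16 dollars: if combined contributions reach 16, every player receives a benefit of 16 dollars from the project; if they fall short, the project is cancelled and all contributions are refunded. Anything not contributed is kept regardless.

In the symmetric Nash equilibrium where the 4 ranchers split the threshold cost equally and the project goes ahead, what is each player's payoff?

Equal share of the threshold: 16/4 = 4.
At this profile no one gains by cutting their contribution: any cut drops the total below 16, the project is cancelled, contributions are refunded, and the deviator ends with 15, which is less than 15 − 4 + 16 = 27. Contributing more than 4 just wastes the excess. So contributing exactly 4 is a best response.
Each player's payoff: 15 − 4 + 16 = 27.

27 dollars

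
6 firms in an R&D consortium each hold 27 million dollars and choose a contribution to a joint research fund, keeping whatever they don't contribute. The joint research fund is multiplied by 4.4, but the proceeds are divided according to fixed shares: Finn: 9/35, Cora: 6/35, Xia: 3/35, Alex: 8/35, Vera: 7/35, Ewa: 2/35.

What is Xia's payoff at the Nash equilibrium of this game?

47.37 million dollars

Each unit j contributes comes back to j as 4.4 × (j's share), so j prefers to contribute only if that share exceeds 1/4.4 = 0.2273; otherwise keeping the unit dominates.
The shares above 0.2273 belong to Finn and Alex, contributing 27 each; the remaining 4 contribute 0. Total contributed: 54.
Xia keeps 27 and receives 4.4 × 54 × 3/35 = 20.37 from the joint research fund, for a payoff of 47.37.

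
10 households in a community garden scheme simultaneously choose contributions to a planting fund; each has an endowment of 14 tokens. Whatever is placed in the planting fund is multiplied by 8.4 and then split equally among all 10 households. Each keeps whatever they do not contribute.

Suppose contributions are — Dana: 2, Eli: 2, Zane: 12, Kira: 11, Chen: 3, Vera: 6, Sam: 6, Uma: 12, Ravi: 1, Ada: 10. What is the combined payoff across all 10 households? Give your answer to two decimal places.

Total contributed: 2 + 2 + 12 + 11 + 3 + 6 + 6 + 12 + 1 + 10 = 65; total kept: 10 × 14 − 65 = 75.
The planting fund pays out 8.4 × 65 = 546.00 in aggregate.
Group total = 75 + 546.00 = 621.00.

621.00 tokens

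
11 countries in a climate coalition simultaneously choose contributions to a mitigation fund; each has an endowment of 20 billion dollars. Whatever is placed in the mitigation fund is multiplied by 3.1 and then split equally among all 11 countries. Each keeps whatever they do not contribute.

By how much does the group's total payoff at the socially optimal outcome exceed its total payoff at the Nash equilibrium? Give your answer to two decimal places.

Each contributed unit returns 3.1/11 = 0.2818 to its contributor — below 1 — so contributing 0 is dominant for every player. At the Nash equilibrium everyone keeps their 20, and the group total is 11 × 20 = 220.
Each contributed unit returns 3.100 to the group as a whole (0.2818 to each of 11 players), which exceeds 1, so the social optimum is full contribution: group total = 3.100 × 220 = 682.00.
Efficiency loss = 682.00 − 220 = 462.00.

462.00 billion dollars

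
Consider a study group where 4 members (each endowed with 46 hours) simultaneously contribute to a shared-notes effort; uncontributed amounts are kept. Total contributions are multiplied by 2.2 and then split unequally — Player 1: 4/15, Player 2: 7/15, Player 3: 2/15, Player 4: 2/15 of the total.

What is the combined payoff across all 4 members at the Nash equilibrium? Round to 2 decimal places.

239.20 hours

A player with share s gets back 2.2·s per unit contributed, so full contribution is dominant for anyone with s > 1/2.2 = 0.4545 and zero contribution is dominant for anyone below.
Player 2 alone (share 7/15) is above the threshold, contributing 46; the remaining 3 contribute 0. Total contributed: 46.
The shared-notes effort pays out 2.2 × 46 = 101.20 in total (split across the unequal shares, but the aggregate is all that matters for the group sum).
The 3 free-riders keep 46 each, adding 138. Group total = 138 + 101.20 = 239.20.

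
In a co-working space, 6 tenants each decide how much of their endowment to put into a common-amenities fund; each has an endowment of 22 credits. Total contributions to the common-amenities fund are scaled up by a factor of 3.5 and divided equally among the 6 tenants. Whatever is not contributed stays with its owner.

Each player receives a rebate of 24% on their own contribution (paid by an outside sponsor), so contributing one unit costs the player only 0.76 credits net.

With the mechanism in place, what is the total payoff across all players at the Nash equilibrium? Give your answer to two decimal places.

132.00 credits

Even with the mechanism, each unit contributed returns only (3.5/6) / 0.76 = 0.7675 per unit of net cost, so contributing nothing is still dominant.
Everyone keeps their endowment and the group total is 6 × 22 = 132.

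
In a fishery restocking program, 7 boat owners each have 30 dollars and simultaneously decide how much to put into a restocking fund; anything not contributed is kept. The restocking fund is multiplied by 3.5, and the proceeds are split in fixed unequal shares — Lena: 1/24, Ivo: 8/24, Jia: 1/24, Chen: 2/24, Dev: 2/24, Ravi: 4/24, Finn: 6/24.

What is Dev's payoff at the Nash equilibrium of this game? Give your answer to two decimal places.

38.75 dollars

For player j, contributing a unit is worthwhile iff 3.5 × (j's share) ≥ 1, i.e. iff j's share is at least 0.2857.
The only share above 0.2857 is Ivo's 8/24, contributing 30; the remaining 6 contribute 0. Total contributed: 30.
Dev keeps 30 and receives 3.5 × 30 × 2/24 = 8.75 from the restocking fund, for a payoff of 38.75.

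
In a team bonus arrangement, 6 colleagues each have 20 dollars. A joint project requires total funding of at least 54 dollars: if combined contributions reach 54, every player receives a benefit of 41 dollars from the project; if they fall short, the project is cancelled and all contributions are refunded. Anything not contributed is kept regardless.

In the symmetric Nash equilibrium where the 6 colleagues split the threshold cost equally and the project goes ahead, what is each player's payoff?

52 dollars

Equal share of the threshold: 54/6 = 9.
At this profile no one gains by cutting their contribution: any cut drops the total below 54, the project is cancelled, contributions are refunded, and the deviator ends with 20, which is less than 20 − 9 + 41 = 52. Contributing more than 9 just wastes the excess. So contributing exactly 9 is a best response.
Each player's payoff: 20 − 9 + 41 = 52.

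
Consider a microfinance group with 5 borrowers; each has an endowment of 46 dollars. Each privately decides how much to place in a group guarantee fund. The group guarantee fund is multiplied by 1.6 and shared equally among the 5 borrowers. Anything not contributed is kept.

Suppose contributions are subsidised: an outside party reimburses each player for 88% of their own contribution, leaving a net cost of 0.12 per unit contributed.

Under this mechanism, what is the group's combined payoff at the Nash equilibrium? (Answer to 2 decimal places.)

570.40 dollars

The effective private return per unit is now (1.6/5) / 0.12 = 2.6667 > 1, so every player's dominant strategy flips to full contribution.
So the Nash equilibrium is full contribution by all 5; the group earns 5 × (46 × 0.88 + 1.6 × 46) = 570.40.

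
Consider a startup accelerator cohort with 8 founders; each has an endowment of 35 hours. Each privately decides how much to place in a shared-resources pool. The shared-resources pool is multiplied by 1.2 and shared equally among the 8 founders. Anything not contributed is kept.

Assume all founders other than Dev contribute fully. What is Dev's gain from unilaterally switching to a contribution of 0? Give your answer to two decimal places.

29.75 hours

Switching from a contribution of 35 to 0 lets Dev keep an extra 35 hours, but lowers the shared-resources pool by 35, which costs Dev their own share of that drop: 1.2/8 × 35 = 5.25.
Net gain = 35 − 5.25 = 29.75. The private return per contributed unit (0.1500) is below 1, so free-riding is indeed the best response regardless of what the others do.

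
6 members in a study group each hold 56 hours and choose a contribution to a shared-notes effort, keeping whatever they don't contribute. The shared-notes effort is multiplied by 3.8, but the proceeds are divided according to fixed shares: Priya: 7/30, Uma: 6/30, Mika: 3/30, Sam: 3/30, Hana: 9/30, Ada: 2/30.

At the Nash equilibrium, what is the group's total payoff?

492.80 hours

A player with share s gets back 3.8·s per unit contributed, so full contribution is dominant for anyone with s > 1/3.8 = 0.2632 and zero contribution is dominant for anyone below.
Hana alone (share 9/30) is above the threshold, contributing 56; the remaining 5 contribute 0. Total contributed: 56.
The shared-notes effort pays out 3.8 × 56 = 212.80 in total (split across the unequal shares, but the aggregate is all that matters for the group sum).
The 5 free-riders keep 56 each, adding 280. Group total = 280 + 212.80 = 492.80.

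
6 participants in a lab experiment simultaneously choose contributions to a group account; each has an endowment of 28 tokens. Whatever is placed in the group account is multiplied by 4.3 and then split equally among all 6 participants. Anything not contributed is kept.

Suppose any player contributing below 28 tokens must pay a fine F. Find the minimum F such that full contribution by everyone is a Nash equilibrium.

7.93 tokens

Given the others contribute fully, the best deviation is to contribute 0 (any partial contribution still incurs the fine and gives up units whose private return 0.7167 is below 1).
Deviating from 28 to 0 saves 28 tokens but forfeits the deviator's share of the drop in the group account: 4.3/6 × 28 = 20.07.
So the deviation gain is 28 − 20.07 = 7.93, and the fine must be at least 7.93 tokens to wipe it out.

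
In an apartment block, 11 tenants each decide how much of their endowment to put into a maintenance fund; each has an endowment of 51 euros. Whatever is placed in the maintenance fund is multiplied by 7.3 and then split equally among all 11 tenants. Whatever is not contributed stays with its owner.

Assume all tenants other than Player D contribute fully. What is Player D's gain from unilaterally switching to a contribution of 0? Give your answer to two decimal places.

Switching from a contribution of 51 to 0 lets Player D keep an extra 51 euros, but lowers the maintenance fund by 51, which costs Player D their own share of that drop: 7.3/11 × 51 = 33.85.
Net gain = 51 − 33.85 = 17.15. The private return per contributed unit (0.6636) is below 1, so free-riding is indeed the best response regardless of what the others do.

17.15 euros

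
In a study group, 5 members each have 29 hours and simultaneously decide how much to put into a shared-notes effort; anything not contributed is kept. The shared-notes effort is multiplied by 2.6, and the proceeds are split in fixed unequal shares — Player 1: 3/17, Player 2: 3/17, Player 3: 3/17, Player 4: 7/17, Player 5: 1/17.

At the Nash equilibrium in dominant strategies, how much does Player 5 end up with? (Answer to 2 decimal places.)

A player with share s gets back 2.6·s per unit contributed, so full contribution is dominant for anyone with s > 1/2.6 = 0.3846 and zero contribution is dominant for anyone below.
The only share above 0.3846 is Player 4's 7/17, contributing 29; the remaining 4 contribute 0. Total contributed: 29.
Player 5 keeps 29 and receives 2.6 × 29 × 1/17 = 4.44 from the shared-notes effort, for a payoff of 33.44.

33.44 hours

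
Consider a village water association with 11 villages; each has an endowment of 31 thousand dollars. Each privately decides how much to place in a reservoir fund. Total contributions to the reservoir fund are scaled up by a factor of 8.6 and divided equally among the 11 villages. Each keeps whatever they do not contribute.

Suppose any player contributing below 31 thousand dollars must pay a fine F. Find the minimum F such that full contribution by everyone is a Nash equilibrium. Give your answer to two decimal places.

Given the others contribute fully, the best deviation is to contribute 0 (any partial contribution still incurs the fine and gives up units whose private return 0.7818 is below 1).
Deviating from 31 to 0 saves 31 thousand dollars but forfeits the deviator's share of the drop in the reservoir fund: 8.6/11 × 31 = 24.24.
So the deviation gain is 31 − 24.24 = 6.76, and the fine must be at least 6.76 thousand dollars to wipe it out.

6.76 thousand dollars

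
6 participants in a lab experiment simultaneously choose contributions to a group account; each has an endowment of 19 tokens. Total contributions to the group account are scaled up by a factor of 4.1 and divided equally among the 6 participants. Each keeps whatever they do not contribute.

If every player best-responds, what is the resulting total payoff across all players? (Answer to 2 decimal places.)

Each contributed unit returns 4.1/6 = 0.6833 to its contributor — below 1 — so contributing 0 is dominant for every player. At the Nash equilibrium everyone keeps their 19, and the group total is 6 × 19 = 114.

114.00 tokens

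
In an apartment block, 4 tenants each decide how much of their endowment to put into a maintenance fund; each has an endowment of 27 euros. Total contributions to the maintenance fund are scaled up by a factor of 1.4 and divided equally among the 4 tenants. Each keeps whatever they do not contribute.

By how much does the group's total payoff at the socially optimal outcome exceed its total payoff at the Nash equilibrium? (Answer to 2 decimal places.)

Each contributed unit returns 1.4/4 = 0.3500 to its contributor — below 1 — so contributing 0 is dominant for every player. At the Nash equilibrium everyone keeps their 27, and the group total is 4 × 27 = 108.
Each contributed unit returns 1.400 to the group as a whole (0.3500 to each of 4 players), which exceeds 1, so the social optimum is full contribution: group total = 1.400 × 108 = 151.20.
Efficiency loss = 151.20 − 108 = 43.20.

43.20 euros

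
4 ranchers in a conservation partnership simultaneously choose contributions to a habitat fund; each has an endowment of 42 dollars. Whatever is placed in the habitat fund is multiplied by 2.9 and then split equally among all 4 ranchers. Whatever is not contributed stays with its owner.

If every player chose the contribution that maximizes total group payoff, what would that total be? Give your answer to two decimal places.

487.20 dollars

Each contributed unit returns 2.900 to the group as a whole (0.7250 to each of 4 players), which exceeds 1, so the social optimum is full contribution: group total = 2.900 × 168 = 487.20.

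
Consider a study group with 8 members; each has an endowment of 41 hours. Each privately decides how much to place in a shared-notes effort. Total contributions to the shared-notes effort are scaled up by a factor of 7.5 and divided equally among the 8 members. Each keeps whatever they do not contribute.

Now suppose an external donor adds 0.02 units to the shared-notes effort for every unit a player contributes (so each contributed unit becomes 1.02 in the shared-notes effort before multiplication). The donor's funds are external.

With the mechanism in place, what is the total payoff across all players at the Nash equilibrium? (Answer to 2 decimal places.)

Even with the mechanism, each unit contributed returns only 7.5 × 1.02 / 8 = 0.9563 per unit of net cost, so contributing nothing is still dominant.
Everyone keeps their endowment and the group total is 8 × 41 = 328.

328.00 hours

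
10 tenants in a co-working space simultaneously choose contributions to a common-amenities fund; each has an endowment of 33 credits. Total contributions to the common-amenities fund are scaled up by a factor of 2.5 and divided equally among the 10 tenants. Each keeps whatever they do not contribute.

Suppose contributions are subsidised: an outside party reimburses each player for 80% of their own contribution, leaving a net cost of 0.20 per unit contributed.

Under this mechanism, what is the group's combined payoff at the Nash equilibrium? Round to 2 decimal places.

With the mechanism, a contributed unit returns (2.5/10) / 0.20 = 1.2500 per unit of net cost to the contributor — now above 1 — so contributing fully is weakly dominant for every player.
So the Nash equilibrium is full contribution by all 10; the group earns 10 × (33 × 0.80 + 2.5 × 33) = 1089.00.

1089.00 credits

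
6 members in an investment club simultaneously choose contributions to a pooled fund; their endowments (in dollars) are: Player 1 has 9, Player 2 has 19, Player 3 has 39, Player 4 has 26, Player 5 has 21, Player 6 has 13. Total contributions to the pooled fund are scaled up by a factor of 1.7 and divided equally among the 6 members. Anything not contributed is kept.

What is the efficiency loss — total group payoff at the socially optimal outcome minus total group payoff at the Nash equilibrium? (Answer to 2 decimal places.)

The private return per contributed unit is 1.7/6 = 0.2833 < 1 for every player regardless of endowment, so the Nash equilibrium is zero contribution and the group total is Σ E_j = 9 + 19 + 39 + 26 + 21 + 13 = 127.
Each contributed unit returns 1.700 to the group, so the social optimum is full contribution by everyone: group total = 1.700 × 127 = 215.90.
Efficiency loss = (1.700 − 1) × 127 = 88.90.

88.90 dollars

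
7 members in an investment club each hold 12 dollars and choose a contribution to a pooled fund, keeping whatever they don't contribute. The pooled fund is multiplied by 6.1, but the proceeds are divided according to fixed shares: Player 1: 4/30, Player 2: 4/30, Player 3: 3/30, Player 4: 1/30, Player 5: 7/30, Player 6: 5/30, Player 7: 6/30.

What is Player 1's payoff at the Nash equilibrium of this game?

A player with share s gets back 6.1·s per unit contributed, so full contribution is dominant for anyone with s > 1/6.1 = 0.1639 and zero contribution is dominant for anyone below.
Player 5, Player 6 and Player 7 are above the threshold, contributing 12 each; the remaining 4 contribute 0. Total contributed: 36.
Player 1 keeps 12 and receives 6.1 × 36 × 4/30 = 29.28 from the pooled fund, for a payoff of 41.28.

41.28 dollars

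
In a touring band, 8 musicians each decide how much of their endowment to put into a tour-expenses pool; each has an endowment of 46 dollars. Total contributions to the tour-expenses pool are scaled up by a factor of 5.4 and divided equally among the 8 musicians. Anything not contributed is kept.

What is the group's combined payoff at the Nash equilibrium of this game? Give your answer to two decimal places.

Each contributed unit returns 5.4/8 = 0.6750 to its contributor — below 1 — so contributing 0 is dominant for every player. At the Nash equilibrium everyone keeps their 46, and the group total is 8 × 46 = 368.

368.00 dollars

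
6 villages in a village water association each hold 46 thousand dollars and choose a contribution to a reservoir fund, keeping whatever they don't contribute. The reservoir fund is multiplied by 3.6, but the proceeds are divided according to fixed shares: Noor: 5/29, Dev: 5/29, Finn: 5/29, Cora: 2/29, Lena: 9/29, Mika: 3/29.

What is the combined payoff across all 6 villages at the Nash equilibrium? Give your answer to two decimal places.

395.60 thousand dollars

Player j's private return per contributed unit is 3.6 × (j's share). Contributing is weakly dominant for j when that share is at least 1/3.6 = 0.2778, and contributing 0 is dominant otherwise.
Only Lena (9/29) clears that bar, contributing 46; the remaining 5 contribute 0. Total contributed: 46.
The reservoir fund pays out 3.6 × 46 = 165.60 in total (split across the unequal shares, but the aggregate is all that matters for the group sum).
The 5 free-riders keep 46 each, adding 230. Group total = 230 + 165.60 = 395.60.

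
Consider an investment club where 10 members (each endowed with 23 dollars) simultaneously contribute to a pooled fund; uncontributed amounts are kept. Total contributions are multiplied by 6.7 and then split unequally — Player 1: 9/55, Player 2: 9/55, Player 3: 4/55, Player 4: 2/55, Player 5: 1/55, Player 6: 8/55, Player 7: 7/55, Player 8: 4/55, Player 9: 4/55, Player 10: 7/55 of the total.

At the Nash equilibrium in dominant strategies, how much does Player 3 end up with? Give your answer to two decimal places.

Each unit j contributes comes back to j as 6.7 × (j's share), so j prefers to contribute only if that share exceeds 1/6.7 = 0.1493; otherwise keeping the unit dominates.
The shares above 0.1493 belong to Player 1 and Player 2, contributing 23 each; the remaining 8 contribute 0. Total contributed: 46.
Player 3 keeps 23 and receives 6.7 × 46 × 4/55 = 22.41 from the pooled fund, for a payoff of 45.41.

45.41 dollars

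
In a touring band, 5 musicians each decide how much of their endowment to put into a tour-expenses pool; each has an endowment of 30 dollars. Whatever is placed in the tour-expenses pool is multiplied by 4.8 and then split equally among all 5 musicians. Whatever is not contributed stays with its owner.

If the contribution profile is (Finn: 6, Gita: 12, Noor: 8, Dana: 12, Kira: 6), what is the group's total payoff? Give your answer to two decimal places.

Total contributed: 6 + 12 + 8 + 12 + 6 = 44; total kept: 5 × 30 − 44 = 106.
The tour-expenses pool pays out 4.8 × 44 = 211.20 in aggregate.
Group total = 106 + 211.20 = 317.20.

317.20 dollars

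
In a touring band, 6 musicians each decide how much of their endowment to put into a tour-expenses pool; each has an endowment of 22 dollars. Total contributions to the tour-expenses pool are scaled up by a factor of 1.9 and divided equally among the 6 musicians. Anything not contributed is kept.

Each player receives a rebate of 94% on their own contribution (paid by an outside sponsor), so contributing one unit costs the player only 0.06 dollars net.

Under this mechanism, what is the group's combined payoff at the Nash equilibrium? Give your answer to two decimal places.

374.88 dollars

The effective private return per unit is now (1.9/6) / 0.06 = 5.2778 > 1, so every player's dominant strategy flips to full contribution.
So the Nash equilibrium is full contribution by all 6; the group earns 6 × (22 × 0.94 + 1.9 × 22) = 374.88.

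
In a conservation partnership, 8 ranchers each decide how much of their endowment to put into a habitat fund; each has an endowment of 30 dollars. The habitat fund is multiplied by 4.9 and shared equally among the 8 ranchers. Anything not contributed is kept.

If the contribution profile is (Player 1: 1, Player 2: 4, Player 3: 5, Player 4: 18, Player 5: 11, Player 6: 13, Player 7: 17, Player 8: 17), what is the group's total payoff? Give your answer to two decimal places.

575.40 dollars

Total contributed: 1 + 4 + 5 + 18 + 11 + 13 + 17 + 17 = 86; total kept: 8 × 30 − 86 = 154.
The habitat fund pays out 4.9 × 86 = 421.40 in aggregate.
Group total = 154 + 421.40 = 575.40.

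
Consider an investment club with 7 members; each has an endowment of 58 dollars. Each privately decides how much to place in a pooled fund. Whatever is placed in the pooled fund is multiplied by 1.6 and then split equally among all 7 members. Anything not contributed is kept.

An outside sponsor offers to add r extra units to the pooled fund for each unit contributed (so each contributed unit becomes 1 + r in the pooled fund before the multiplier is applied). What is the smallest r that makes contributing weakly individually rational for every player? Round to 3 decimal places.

With matching at rate r, one contributed unit becomes (1 + r) in the pooled fund and returns 1.6 × (1 + r) / 7 to the contributor.
Setting this equal to 1: 1 + r = 7/1.6 = 4.3750.
So the minimum matching rate is r = 4.3750 − 1 = 3.375.

3.375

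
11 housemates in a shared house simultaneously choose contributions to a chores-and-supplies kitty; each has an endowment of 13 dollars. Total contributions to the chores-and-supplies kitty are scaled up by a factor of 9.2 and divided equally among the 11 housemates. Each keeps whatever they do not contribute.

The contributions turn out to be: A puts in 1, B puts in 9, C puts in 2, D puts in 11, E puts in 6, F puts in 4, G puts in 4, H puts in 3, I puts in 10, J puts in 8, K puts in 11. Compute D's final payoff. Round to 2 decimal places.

59.71 dollars

Total contributed: 1 + 9 + 2 + 11 + 6 + 4 + 4 + 3 + 10 + 8 + 11 = 69.
Each receives 9.2 × 69 / 11 = 57.71 from the chores-and-supplies kitty.
D keeps 13 − 11 = 2, so D's payoff is 2 + 57.71 = 59.71.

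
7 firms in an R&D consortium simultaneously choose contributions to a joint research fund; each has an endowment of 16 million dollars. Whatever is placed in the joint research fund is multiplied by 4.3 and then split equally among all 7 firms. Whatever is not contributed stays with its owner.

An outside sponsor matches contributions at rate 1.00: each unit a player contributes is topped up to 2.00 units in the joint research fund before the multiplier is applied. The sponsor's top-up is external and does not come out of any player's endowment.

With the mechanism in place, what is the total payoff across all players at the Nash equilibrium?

Under the mechanism each unit contributed yields 4.3 × 2.00 / 7 = 1.2286 back to its contributor per unit of net cost, which exceeds 1, making full contribution the dominant choice for everyone.
So the Nash equilibrium is full contribution by all 7; the group earns 4.3 × 2.00 × 112 = 963.20.

963.20 million dollars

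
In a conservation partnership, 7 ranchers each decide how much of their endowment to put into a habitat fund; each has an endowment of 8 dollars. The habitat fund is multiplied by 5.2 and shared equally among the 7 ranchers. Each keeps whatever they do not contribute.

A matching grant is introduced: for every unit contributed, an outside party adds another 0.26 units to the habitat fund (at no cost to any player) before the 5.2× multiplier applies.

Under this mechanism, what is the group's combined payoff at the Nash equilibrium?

The effective private return is 5.2 × 1.26 / 7 = 0.9360, which is still under 1, so the mechanism doesn't change anyone's dominant strategy: zero contribution.
Everyone keeps their endowment and the group total is 7 × 8 = 56.

56.00 dollars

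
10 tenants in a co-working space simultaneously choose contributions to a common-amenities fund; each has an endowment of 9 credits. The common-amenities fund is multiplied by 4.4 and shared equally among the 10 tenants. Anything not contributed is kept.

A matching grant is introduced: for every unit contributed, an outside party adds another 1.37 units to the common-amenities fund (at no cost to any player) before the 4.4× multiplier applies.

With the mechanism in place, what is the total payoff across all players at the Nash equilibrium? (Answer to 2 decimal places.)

With the mechanism, a contributed unit returns 4.4 × 2.37 / 10 = 1.0428 per unit of net cost to the contributor — now above 1 — so contributing fully is weakly dominant for every player.
So the Nash equilibrium is full contribution by all 10; the group earns 4.4 × 2.37 × 90 = 938.52.

938.52 credits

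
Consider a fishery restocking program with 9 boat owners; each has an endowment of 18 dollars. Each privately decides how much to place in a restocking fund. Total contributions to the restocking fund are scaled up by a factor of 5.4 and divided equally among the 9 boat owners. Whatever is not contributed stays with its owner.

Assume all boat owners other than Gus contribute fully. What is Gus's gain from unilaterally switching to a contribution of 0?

Switching from a contribution of 18 to 0 lets Gus keep an extra 18 dollars, but lowers the restocking fund by 18, which costs Gus their own share of that drop: 5.4/9 × 18 = 10.80.
Net gain = 18 − 10.80 = 7.20. The private return per contributed unit (0.6000) is below 1, so free-riding is indeed the best response regardless of what the others do.

7.20 dollars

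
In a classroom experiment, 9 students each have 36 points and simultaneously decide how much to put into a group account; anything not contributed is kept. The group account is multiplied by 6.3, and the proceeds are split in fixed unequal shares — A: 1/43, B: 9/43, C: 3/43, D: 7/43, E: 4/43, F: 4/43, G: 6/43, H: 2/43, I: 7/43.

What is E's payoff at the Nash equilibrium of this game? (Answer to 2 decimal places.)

99.29 points

Player j's private return per contributed unit is 6.3 × (j's share). Contributing is weakly dominant for j when that share is at least 1/6.3 = 0.1587, and contributing 0 is dominant otherwise.
The shares above 0.1587 belong to B, D and I, contributing 36 each; the remaining 6 contribute 0. Total contributed: 108.
E keeps 36 and receives 6.3 × 108 × 4/43 = 63.29 from the group account, for a payoff of 99.29.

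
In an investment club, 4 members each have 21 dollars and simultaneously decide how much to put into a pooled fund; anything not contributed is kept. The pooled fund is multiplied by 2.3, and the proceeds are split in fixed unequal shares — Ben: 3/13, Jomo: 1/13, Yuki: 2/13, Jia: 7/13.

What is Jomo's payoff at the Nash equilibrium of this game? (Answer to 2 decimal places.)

24.72 dollars

A player with share s gets back 2.3·s per unit contributed, so full contribution is dominant for anyone with s > 1/2.3 = 0.4348 and zero contribution is dominant for anyone below.
Only Jia (7/13) clears that bar, contributing 21; the remaining 3 contribute 0. Total contributed: 21.
Jomo keeps 21 and receives 2.3 × 21 × 1/13 = 3.72 from the pooled fund, for a payoff of 24.72.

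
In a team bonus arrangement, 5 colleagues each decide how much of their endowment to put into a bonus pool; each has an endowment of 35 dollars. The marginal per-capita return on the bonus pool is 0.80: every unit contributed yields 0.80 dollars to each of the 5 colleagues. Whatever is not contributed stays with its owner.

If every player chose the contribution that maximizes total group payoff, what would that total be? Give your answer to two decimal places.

Each contributed unit returns 4.000 to the group as a whole (0.80 to each of 5 players), which exceeds 1, so the social optimum is full contribution: group total = 4.000 × 175 = 700.00.

700.00 dollars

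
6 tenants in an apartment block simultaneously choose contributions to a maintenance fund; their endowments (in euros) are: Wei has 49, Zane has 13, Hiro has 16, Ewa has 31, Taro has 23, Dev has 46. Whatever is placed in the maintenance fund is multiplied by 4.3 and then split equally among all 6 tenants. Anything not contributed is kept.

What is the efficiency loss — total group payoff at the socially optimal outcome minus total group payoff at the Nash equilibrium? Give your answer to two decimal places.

587.40 euros

The private return per contributed unit is 4.3/6 = 0.7167 < 1 for every player regardless of endowment, so the Nash equilibrium is zero contribution and the group total is Σ E_j = 49 + 13 + 16 + 31 + 23 + 46 = 178.
Each contributed unit returns 4.300 to the group, so the social optimum is full contribution by everyone: group total = 4.300 × 178 = 765.40.
Efficiency loss = (4.300 − 1) × 178 = 587.40.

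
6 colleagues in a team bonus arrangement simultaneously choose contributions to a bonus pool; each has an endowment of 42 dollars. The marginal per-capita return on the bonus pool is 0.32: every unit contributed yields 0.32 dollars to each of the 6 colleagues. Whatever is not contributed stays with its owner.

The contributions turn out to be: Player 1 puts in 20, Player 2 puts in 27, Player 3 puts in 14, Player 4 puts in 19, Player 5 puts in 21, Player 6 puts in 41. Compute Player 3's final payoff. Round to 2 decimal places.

Total contributed: 20 + 27 + 14 + 19 + 21 + 41 = 142.
Each receives 0.32 × 142 = 45.44 from the bonus pool.
Player 3 keeps 42 − 14 = 28, so Player 3's payoff is 28 + 45.44 = 73.44.

73.44 dollars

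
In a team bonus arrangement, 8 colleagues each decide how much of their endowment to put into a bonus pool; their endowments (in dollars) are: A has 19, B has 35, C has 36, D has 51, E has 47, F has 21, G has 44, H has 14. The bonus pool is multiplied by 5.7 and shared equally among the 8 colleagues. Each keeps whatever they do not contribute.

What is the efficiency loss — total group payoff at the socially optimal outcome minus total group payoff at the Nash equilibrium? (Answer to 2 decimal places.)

1254.90 dollars

The private return per contributed unit is 5.7/8 = 0.7125 < 1 for every player regardless of endowment, so the Nash equilibrium is zero contribution and the group total is Σ E_j = 19 + 35 + 36 + 51 + 47 + 21 + 44 + 14 = 267.
Each contributed unit returns 5.700 to the group, so the social optimum is full contribution by everyone: group total = 5.700 × 267 = 1521.90.
Efficiency loss = (5.700 − 1) × 267 = 1254.90.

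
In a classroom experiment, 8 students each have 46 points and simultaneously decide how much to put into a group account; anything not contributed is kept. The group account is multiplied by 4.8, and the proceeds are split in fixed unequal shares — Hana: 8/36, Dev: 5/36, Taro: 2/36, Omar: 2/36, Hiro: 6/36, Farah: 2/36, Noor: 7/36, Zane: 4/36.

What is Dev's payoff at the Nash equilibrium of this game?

76.67 points

For player j, contributing a unit is worthwhile iff 4.8 × (j's share) ≥ 1, i.e. iff j's share is at least 0.2083.
The only share above 0.2083 is Hana's 8/36, contributing 46; the remaining 7 contribute 0. Total contributed: 46.
Dev keeps 46 and receives 4.8 × 46 × 5/36 = 30.67 from the group account, for a payoff of 76.67.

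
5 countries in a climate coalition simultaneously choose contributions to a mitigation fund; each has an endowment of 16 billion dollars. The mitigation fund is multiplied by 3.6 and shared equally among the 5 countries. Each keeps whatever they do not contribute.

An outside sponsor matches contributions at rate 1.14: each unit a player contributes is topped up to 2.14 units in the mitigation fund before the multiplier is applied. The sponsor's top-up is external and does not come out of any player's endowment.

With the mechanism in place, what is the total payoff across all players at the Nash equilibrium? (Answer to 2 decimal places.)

The effective private return per unit is now 3.6 × 2.14 / 5 = 1.5408 > 1, so every player's dominant strategy flips to full contribution.
At the Nash equilibrium everyone contributes 16. Group total payoff = 3.6 × 2.14 × 80 = 616.32.

616.32 billion dollars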